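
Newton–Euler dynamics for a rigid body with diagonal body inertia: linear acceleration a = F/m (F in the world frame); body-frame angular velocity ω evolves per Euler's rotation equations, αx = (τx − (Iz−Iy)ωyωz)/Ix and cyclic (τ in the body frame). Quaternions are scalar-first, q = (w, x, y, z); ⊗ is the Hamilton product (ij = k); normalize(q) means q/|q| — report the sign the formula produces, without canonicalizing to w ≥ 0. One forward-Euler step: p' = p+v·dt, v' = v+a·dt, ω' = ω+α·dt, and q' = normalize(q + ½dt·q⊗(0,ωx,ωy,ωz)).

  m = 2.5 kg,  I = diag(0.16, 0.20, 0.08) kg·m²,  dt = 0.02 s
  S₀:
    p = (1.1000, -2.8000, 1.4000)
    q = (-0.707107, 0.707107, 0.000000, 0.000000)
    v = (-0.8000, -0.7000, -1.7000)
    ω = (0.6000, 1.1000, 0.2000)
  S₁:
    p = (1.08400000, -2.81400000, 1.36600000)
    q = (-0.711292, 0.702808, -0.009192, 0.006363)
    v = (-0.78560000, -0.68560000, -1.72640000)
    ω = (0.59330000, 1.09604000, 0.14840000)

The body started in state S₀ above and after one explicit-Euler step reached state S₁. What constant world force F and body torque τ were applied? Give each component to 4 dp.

Δω = ω₁−ω₀ = (-0.00670000, -0.00396000, -0.05160000)
τ = I·(Δω/dt) + ω₀×(Iω₀) = (-0.0800, -0.0300, -0.1800)
v₁ − v₀ = (0.01440000, 0.01440000, -0.02640000)
applied force F = (1.8000, 1.8000, -3.3000)

F = (1.8000, 1.8000, -3.3000)
τ = (-0.0800, -0.0300, -0.1800)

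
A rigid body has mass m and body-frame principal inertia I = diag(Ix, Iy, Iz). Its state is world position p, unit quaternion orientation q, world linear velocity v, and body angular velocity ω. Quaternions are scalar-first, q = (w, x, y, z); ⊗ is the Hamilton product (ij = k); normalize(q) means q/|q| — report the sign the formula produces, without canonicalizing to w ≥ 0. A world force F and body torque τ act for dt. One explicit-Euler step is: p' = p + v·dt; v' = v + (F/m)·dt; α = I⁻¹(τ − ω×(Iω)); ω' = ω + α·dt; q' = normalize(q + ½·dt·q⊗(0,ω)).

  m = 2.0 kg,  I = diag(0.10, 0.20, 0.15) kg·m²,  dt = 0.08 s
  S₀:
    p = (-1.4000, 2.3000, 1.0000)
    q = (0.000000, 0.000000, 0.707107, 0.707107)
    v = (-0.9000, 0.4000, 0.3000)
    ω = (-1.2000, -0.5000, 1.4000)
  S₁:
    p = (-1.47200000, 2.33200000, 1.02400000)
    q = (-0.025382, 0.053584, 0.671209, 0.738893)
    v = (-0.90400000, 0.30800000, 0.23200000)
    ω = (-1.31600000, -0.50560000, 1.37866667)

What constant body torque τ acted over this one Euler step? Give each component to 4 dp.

τ = (-0.1100, 0.0700, 0.0200)

Δω = ω₁−ω₀ = (-0.11600000, -0.00560000, -0.02133333)
ω₀×(Iω₀) = (0.0350, 0.0840, 0.0600)
I·α + gyro = (-0.1100, 0.0700, 0.0200)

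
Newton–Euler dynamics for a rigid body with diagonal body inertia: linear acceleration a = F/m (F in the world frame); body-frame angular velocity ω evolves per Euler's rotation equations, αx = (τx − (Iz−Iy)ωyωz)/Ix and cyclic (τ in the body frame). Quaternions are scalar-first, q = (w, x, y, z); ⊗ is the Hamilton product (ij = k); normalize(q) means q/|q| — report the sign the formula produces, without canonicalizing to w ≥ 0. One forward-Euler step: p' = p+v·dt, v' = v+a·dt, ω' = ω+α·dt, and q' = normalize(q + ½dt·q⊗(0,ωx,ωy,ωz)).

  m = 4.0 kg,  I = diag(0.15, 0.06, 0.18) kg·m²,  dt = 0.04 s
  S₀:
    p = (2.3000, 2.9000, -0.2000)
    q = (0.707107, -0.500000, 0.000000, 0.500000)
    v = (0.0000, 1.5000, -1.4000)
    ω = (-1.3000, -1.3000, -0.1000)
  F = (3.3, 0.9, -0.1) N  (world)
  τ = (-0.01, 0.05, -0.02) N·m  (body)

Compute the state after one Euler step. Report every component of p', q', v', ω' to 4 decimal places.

(τ − ω×Iω)/I = (-0.1707, 0.8983, 0.7339)
new body rate ω' = (-1.3068, -1.2641, -0.0706)
q⊗(0,ω) = (-0.6000000, -0.2692391, -1.6192391, 0.5792893)
updated quaternion q' = (0.6946, -0.5050, -0.0324, 0.5112)
p' = p + v·dt = (2.3000, 2.9600, -0.2560)
new velocity v' = (0.0330, 1.5090, -1.4010)

p' = (2.3000, 2.9600, -0.2560)
q' = (0.6946, -0.5050, -0.0324, 0.5112)
v' = (0.0330, 1.5090, -1.4010)
ω' = (-1.3068, -1.2641, -0.0706)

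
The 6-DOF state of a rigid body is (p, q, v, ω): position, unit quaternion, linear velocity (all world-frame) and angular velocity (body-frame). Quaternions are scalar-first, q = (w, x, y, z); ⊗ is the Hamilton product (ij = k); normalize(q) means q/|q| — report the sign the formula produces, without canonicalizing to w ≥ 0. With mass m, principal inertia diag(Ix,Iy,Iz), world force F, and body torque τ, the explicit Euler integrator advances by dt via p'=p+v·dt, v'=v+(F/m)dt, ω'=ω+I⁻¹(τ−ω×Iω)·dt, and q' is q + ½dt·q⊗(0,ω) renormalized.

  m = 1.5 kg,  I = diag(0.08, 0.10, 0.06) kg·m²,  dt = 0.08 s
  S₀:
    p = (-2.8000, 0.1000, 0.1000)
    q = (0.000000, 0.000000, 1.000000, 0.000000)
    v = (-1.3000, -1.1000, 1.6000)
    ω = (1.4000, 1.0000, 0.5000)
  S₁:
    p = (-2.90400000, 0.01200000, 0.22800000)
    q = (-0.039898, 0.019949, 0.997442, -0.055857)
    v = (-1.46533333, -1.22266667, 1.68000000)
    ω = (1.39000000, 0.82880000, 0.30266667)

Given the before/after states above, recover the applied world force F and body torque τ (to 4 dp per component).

F = (-3.1000, -2.3000, 1.5000)
τ = (-0.0300, -0.2000, -0.1200)

velocity change Δv = (-0.16533333, -0.12266667, 0.08000000)
m·(v₁−v₀)/dt = (-3.1000, -2.3000, 1.5000)
Δω = ω₁−ω₀ = (-0.01000000, -0.17120000, -0.19733333)
gyro term ω₀×Iω₀ = (-0.0200, 0.0140, 0.0280)
I·α + gyro = (-0.0300, -0.2000, -0.1200)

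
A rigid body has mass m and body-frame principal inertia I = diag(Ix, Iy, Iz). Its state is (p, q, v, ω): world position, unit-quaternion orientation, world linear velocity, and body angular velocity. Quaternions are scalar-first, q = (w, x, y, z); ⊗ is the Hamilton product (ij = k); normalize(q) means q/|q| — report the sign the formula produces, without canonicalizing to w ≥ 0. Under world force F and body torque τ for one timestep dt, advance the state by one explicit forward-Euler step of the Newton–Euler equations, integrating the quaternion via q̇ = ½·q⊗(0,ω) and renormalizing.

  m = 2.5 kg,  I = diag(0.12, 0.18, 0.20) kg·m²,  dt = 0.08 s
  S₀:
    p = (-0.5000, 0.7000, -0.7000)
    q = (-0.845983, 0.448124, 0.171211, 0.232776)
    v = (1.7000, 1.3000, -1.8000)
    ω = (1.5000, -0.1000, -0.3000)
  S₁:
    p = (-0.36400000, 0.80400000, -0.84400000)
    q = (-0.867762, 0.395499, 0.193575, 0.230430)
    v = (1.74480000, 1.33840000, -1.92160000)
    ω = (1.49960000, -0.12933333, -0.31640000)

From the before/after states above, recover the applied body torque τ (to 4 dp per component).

τ = (0.0000, -0.0300, -0.0500)

Δω = ω₁−ω₀ = (-0.00040000, -0.02933333, -0.01640000)
ω₀×(Iω₀) = (0.0006, 0.0360, -0.0090)
applied torque τ = (0.0000, -0.0300, -0.0500)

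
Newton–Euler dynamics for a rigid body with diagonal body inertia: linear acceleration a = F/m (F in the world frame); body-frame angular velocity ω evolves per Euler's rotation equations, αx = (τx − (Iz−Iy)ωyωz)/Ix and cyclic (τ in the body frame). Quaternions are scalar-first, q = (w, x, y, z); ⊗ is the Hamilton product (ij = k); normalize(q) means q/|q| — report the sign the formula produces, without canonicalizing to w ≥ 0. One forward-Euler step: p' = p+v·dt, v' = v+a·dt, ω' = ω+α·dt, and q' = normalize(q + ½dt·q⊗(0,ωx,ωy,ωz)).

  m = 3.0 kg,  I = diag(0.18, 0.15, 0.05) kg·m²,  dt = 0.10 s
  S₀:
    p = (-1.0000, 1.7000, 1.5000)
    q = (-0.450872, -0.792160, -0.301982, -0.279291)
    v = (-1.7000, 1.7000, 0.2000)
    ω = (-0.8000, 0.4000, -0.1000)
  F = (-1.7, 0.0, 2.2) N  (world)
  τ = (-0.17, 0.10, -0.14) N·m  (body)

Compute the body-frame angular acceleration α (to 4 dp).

α = (-0.9667, 0.5973, -2.9920)

gyro term ω×Iω = (0.0040, 0.0104, 0.0096)
α = I⁻¹(τ − ω×Iω) = (-0.9667, 0.5973, -2.9920)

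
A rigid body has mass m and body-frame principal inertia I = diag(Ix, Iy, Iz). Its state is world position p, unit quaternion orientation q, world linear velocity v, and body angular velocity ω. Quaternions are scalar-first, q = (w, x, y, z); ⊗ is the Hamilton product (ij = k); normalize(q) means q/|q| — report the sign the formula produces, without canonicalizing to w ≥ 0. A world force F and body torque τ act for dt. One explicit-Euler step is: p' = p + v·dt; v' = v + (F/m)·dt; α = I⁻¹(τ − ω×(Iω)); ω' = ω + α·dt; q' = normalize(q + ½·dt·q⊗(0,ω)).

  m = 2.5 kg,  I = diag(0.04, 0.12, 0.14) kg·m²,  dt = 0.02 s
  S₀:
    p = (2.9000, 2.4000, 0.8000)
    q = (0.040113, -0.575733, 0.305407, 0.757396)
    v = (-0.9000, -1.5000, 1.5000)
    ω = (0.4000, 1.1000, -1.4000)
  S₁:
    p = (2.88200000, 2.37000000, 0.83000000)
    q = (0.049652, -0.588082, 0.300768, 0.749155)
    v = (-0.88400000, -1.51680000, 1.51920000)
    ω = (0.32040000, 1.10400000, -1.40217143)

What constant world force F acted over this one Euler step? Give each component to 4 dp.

F = (2.0000, -2.1000, 2.4000)

velocity change Δv = (0.01600000, -0.01680000, 0.01920000)
F = m·Δv/dt = (2.0000, -2.1000, 2.4000)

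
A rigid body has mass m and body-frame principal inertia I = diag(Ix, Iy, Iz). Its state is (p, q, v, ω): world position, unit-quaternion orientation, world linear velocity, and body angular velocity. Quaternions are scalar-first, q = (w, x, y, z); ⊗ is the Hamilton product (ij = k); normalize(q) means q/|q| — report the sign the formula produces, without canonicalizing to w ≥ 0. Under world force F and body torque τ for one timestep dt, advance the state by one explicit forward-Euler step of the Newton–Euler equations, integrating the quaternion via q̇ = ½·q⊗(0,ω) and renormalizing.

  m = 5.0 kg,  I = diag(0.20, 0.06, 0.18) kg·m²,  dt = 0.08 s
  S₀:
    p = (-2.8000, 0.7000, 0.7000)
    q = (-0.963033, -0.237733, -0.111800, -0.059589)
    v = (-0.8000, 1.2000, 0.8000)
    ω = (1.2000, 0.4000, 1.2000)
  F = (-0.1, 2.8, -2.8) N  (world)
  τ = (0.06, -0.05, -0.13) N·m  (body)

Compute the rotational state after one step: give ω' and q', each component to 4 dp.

(τ − ω×Iω)/I = (0.0120, -1.3133, -0.3489)
ω' = ω + α·dt = (1.2010, 0.2949, 1.1721)
2q̇ = q⊗(0,ω) = (0.4015064, -1.2659640, -0.1714404, -1.1165728)
q' = normalize(q + ½dt·q⊗(0,ω)) = (-0.9447, -0.2877, -0.1184, -0.1040)

ω' = (1.2010, 0.2949, 1.1721)
q' = (-0.9447, -0.2877, -0.1184, -0.1040)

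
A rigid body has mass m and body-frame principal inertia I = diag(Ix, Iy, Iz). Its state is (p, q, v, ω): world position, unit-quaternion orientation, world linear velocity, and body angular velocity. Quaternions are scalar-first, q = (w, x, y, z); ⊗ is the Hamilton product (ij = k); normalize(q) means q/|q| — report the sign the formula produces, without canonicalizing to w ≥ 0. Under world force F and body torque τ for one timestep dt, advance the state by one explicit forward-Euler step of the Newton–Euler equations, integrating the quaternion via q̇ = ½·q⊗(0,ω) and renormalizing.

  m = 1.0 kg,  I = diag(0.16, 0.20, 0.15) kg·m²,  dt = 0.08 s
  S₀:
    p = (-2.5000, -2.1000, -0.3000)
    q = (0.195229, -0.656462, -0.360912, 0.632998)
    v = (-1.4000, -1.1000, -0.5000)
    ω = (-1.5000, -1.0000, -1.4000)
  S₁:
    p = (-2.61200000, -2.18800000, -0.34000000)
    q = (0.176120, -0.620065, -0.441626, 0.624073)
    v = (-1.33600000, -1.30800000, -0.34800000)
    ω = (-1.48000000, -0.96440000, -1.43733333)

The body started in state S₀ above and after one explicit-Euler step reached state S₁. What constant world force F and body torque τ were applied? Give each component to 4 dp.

velocity change Δv = (0.06400000, -0.20800000, 0.15200000)
m·(v₁−v₀)/dt = (0.8000, -2.6000, 1.9000)
rate change Δω = (0.02000000, 0.03560000, -0.03733333)
gyro term ω₀×Iω₀ = (-0.0700, 0.0210, 0.0600)
τ = I·(Δω/dt) + ω₀×(Iω₀) = (-0.0300, 0.1100, -0.0100)

F = (0.8000, -2.6000, 1.9000)
τ = (-0.0300, 0.1100, -0.0100)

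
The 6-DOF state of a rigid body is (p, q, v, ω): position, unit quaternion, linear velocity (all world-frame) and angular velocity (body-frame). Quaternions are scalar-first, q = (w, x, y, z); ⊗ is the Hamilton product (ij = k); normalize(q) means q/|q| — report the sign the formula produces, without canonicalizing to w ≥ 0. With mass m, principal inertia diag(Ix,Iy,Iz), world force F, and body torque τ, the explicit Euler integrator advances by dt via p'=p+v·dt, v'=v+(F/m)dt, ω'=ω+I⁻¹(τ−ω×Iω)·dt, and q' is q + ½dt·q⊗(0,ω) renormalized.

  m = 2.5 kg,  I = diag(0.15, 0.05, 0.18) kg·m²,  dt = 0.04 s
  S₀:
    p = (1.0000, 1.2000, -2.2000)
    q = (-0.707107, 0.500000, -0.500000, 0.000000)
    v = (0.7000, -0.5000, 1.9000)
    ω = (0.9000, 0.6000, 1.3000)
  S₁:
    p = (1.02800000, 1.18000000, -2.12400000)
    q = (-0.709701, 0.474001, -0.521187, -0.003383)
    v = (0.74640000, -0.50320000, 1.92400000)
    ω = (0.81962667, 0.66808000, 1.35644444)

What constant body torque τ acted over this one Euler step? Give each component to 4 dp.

τ = (-0.2000, 0.0500, 0.2000)

rate change Δω = (-0.08037333, 0.06808000, 0.05644444)
applied torque τ = (-0.2000, 0.0500, 0.2000)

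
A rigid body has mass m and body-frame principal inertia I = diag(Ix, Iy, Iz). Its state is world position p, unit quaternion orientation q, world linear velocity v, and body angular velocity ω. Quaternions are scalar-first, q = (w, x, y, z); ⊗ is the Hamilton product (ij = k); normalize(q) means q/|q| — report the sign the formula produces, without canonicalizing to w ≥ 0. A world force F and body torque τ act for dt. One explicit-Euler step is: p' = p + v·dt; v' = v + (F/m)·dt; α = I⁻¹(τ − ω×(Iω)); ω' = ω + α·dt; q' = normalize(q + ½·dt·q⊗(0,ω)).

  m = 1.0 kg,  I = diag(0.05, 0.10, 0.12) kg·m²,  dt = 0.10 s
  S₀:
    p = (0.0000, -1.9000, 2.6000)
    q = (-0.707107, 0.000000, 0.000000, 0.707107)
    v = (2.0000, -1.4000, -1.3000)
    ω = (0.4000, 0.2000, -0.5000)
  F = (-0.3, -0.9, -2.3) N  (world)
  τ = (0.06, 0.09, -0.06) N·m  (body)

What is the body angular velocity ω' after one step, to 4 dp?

angular accel α = (1.2400, 0.7600, -0.5333)
ω' = ω + α·dt = (0.5240, 0.2760, -0.5533)

ω' = (0.5240, 0.2760, -0.5533)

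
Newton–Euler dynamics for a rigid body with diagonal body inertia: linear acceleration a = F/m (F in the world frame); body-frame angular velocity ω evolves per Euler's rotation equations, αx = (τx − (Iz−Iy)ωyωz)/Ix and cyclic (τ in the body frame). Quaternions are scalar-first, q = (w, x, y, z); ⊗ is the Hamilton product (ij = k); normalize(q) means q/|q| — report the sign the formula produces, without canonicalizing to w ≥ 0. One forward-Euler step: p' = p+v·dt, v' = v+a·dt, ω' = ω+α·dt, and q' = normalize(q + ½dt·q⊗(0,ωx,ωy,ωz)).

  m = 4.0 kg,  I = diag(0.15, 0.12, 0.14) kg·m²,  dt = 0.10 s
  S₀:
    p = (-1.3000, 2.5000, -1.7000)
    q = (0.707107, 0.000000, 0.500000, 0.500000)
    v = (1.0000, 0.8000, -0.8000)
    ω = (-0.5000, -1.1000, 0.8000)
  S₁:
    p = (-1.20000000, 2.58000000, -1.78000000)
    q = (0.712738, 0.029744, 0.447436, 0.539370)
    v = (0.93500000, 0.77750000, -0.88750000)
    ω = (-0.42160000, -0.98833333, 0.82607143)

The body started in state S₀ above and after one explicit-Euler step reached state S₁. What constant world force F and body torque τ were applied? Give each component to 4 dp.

F = (-2.6000, -0.9000, -3.5000)
τ = (0.1000, 0.1300, 0.0200)

velocity change Δv = (-0.06500000, -0.02250000, -0.08750000)
m·(v₁−v₀)/dt = (-2.6000, -0.9000, -3.5000)
ω₁ − ω₀ = (0.07840000, 0.11166667, 0.02607143)
τ = I·(Δω/dt) + ω₀×(Iω₀) = (0.1000, 0.1300, 0.0200)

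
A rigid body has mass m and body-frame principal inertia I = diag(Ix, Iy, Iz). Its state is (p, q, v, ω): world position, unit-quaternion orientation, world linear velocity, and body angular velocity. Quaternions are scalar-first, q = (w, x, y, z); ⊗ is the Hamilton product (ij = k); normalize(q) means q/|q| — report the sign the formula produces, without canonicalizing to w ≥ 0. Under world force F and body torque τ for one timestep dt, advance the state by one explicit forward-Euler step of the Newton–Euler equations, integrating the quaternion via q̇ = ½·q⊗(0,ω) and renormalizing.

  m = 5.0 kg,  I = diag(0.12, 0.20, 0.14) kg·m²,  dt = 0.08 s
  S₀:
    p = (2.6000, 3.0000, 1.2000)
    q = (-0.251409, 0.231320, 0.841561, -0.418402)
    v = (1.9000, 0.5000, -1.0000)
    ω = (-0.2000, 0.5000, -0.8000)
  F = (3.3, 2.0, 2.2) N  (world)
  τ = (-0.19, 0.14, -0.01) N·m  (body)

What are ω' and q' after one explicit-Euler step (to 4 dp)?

ω' = (-0.3427, 0.5573, -0.8011)
q' = (-0.2796, 0.2146, 0.8467, -0.3987)

ω×(Iω) gyroscopic = (0.0240, -0.0032, -0.0080)
(τ − ω×Iω)/I = (-1.7833, 0.7160, -0.0143)
ω' = ω + α·dt = (-0.3427, 0.5573, -0.8011)
2q̇ = q⊗(0,ω) = (-0.7092381, -0.4137660, 0.1430319, 0.4850994)
q + ½dt·q⊗(0,ω), renormalized = (-0.2796, 0.2146, 0.8467, -0.3987)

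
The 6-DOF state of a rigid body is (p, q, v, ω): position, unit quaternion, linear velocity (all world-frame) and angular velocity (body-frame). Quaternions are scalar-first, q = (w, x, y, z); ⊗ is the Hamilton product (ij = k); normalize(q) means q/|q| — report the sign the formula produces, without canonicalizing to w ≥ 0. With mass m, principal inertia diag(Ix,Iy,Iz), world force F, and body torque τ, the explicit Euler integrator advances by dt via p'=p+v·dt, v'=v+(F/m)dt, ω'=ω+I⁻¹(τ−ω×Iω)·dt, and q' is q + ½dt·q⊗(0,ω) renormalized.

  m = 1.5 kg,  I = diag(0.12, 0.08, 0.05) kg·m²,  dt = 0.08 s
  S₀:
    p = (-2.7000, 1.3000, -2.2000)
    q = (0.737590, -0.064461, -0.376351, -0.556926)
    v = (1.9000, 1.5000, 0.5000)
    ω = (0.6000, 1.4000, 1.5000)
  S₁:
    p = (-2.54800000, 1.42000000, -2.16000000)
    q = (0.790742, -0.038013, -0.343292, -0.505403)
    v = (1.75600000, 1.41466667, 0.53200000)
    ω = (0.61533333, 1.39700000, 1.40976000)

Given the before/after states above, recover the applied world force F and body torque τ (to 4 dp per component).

F = (-2.7000, -1.6000, 0.6000)
τ = (-0.0400, 0.0600, -0.0900)

velocity change Δv = (-0.14400000, -0.08533333, 0.03200000)
F = m·Δv/dt = (-2.7000, -1.6000, 0.6000)
Δω = ω₁−ω₀ = (0.01533333, -0.00300000, -0.09024000)
gyro term ω₀×Iω₀ = (-0.0630, 0.0630, -0.0336)
τ = I·(Δω/dt) + ω₀×(Iω₀) = (-0.0400, 0.0600, -0.0900)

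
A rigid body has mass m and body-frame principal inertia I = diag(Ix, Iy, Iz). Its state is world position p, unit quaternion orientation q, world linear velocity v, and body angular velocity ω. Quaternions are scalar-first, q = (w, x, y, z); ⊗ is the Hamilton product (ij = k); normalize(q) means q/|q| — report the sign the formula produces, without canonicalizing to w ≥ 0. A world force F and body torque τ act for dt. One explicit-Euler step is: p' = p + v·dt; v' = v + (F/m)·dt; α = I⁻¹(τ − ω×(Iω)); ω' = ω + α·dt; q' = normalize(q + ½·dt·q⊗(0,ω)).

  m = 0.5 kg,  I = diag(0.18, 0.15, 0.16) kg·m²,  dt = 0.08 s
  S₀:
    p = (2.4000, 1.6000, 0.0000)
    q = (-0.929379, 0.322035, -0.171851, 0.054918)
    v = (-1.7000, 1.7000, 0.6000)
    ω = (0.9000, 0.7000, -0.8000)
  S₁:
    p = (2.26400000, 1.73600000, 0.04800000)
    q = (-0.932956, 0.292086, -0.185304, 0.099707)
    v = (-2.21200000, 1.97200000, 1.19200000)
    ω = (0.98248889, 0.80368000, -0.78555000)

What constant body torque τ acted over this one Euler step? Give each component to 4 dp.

τ = (0.1800, 0.1800, 0.0100)

rate change Δω = (0.08248889, 0.10368000, 0.01445000)
I·α + gyro = (0.1800, 0.1800, 0.0100)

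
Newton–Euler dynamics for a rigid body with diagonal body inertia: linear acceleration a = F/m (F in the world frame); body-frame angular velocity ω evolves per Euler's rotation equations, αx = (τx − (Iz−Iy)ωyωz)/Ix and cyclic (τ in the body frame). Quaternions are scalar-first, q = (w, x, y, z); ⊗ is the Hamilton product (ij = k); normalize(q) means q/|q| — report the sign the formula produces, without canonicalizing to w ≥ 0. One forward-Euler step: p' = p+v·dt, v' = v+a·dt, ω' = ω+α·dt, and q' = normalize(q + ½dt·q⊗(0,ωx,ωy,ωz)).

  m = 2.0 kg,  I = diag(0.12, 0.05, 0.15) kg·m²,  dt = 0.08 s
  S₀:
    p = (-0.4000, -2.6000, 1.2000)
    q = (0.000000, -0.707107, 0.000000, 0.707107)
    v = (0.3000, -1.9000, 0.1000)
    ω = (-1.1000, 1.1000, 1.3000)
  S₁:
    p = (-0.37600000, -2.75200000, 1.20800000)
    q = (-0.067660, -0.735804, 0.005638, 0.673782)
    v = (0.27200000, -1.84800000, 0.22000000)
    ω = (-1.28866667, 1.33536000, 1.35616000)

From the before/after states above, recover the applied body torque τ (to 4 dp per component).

τ = (-0.1400, 0.1900, 0.1900)

ω₁ − ω₀ = (-0.18866667, 0.23536000, 0.05616000)
gyro term ω₀×Iω₀ = (0.1430, 0.0429, 0.0847)
I·α + gyro = (-0.1400, 0.1900, 0.1900)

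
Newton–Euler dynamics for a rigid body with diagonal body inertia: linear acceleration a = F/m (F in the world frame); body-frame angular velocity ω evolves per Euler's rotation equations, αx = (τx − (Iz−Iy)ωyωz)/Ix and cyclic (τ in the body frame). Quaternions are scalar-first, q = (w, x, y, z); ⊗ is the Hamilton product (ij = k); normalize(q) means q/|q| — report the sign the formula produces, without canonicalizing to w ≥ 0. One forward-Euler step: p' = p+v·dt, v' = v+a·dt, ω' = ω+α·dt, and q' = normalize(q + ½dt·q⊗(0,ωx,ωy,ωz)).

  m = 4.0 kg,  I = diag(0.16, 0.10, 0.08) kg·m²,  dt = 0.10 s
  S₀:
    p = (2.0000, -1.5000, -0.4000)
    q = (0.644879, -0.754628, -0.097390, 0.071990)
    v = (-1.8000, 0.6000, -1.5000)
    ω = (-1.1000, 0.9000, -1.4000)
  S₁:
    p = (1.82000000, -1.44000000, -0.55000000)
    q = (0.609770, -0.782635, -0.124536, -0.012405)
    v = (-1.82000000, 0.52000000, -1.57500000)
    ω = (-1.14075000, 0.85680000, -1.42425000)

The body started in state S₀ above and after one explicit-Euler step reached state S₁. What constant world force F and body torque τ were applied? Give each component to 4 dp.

v₁ − v₀ = (-0.02000000, -0.08000000, -0.07500000)
F = m·Δv/dt = (-0.8000, -3.2000, -3.0000)
rate change Δω = (-0.04075000, -0.04320000, -0.02425000)
applied torque τ = (-0.0400, 0.0800, 0.0400)

F = (-0.8000, -3.2000, -3.0000)
τ = (-0.0400, 0.0800, 0.0400)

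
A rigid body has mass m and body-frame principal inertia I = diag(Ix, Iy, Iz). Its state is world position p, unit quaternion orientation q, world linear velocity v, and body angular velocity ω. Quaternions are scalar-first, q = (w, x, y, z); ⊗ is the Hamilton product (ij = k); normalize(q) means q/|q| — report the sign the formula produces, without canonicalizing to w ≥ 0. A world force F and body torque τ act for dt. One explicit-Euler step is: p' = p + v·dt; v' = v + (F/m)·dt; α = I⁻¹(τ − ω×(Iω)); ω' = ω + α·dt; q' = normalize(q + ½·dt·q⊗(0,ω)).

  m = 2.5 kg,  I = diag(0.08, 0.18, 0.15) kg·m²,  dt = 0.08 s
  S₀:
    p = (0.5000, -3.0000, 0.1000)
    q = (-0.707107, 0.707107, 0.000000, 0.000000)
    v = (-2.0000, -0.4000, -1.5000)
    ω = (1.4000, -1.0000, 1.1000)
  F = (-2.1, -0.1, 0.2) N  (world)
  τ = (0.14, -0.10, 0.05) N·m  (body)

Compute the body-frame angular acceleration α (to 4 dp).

gyro term ω×Iω = (0.0330, -0.1078, -0.1400)
(τ − ω×Iω)/I = (1.3375, 0.0433, 1.2667)

α = (1.3375, 0.0433, 1.2667)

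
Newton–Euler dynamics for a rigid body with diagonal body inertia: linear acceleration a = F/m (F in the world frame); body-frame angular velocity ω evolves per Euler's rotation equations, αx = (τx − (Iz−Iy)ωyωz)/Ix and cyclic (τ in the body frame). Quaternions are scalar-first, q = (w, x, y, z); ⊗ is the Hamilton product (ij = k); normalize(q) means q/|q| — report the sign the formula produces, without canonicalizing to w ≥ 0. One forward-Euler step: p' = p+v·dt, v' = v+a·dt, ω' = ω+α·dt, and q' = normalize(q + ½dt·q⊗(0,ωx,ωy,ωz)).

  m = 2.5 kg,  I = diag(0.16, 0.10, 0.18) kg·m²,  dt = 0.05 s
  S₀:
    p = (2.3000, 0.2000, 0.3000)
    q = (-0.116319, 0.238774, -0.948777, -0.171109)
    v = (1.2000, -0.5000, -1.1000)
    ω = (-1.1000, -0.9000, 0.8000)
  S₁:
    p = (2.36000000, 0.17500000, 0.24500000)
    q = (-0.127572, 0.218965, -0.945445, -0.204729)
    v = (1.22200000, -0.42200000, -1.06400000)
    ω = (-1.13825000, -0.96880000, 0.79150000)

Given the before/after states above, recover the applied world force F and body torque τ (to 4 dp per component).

velocity change Δv = (0.02200000, 0.07800000, 0.03600000)
F = m·Δv/dt = (1.1000, 3.9000, 1.8000)
rate change Δω = (-0.03825000, -0.06880000, -0.00850000)
gyro term ω₀×Iω₀ = (-0.0576, 0.0176, -0.0594)
I·α + gyro = (-0.1800, -0.1200, -0.0900)

F = (1.1000, 3.9000, 1.8000)
τ = (-0.1800, -0.1200, -0.0900)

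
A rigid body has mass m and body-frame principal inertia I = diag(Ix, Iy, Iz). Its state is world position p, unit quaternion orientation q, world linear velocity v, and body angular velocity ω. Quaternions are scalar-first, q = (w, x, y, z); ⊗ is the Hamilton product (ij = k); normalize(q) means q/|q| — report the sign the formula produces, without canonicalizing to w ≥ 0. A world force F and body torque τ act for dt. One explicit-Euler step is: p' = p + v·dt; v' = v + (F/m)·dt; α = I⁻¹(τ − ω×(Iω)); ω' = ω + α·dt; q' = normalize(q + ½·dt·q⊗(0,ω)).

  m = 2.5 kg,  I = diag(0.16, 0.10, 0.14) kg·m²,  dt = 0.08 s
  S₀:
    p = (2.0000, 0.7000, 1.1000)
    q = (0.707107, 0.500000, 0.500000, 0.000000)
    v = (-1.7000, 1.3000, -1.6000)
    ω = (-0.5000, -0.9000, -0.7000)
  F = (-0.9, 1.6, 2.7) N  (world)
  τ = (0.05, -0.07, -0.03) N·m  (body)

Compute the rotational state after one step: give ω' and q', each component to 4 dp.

precession coupling ω×(Iω) = (0.0252, 0.0070, -0.0270)
α = I⁻¹(τ − ω×Iω) = (0.1550, -0.7700, -0.0214)
ω' = ω + α·dt = (-0.4876, -0.9616, -0.7017)
q⊗(0,ω) = (0.7000000, -0.7035535, -0.2863963, -0.6949749)
updated quaternion q' = (0.7342, 0.4713, 0.4879, -0.0278)

ω' = (-0.4876, -0.9616, -0.7017)
q' = (0.7342, 0.4713, 0.4879, -0.0278)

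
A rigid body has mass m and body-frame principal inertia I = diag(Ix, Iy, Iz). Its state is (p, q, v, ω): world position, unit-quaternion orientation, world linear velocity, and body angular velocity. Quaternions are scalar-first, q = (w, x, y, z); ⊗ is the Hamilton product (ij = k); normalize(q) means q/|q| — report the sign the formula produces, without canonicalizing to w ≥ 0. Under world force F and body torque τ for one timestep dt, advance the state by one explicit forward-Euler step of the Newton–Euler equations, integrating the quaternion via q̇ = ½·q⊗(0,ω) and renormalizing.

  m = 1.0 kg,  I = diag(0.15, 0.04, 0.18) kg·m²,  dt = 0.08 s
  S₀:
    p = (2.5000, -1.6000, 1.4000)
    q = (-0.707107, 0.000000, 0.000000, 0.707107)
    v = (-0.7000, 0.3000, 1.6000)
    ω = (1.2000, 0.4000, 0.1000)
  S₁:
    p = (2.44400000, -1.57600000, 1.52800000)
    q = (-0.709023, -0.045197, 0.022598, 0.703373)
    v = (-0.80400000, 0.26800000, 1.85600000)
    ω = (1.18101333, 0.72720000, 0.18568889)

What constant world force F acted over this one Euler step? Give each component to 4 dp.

v₁ − v₀ = (-0.10400000, -0.03200000, 0.25600000)
F = m·Δv/dt = (-1.3000, -0.4000, 3.2000)

F = (-1.3000, -0.4000, 3.2000)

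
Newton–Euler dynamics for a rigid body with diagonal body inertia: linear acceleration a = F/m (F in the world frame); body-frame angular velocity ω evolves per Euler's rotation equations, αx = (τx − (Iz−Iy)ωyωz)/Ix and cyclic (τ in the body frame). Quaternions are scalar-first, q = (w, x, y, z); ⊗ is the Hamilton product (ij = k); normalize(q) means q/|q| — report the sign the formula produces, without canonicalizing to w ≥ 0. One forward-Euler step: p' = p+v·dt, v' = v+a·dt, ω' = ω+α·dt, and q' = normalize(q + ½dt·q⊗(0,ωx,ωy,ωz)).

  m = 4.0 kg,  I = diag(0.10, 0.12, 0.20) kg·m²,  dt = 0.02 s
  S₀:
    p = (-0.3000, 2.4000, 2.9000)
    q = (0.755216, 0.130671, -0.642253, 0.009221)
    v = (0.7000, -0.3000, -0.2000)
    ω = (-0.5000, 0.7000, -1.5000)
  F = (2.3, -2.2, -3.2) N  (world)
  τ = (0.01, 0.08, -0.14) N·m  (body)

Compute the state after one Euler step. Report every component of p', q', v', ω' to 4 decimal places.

p' = (-0.2860, 2.3940, 2.8960)
q' = (0.7604, 0.1364, -0.6350, -0.0044)
v' = (0.7115, -0.3110, -0.2160)
ω' = (-0.4812, 0.7258, -1.5133)

p' = p + v·dt = (-0.2860, 2.3940, 2.8960)
v + (F/m)dt = (0.7115, -0.3110, -0.2160)
ω×(Iω) gyroscopic = (-0.0840, -0.0750, -0.0070)
angular accel α = (0.9400, 1.2917, -0.6650)
new body rate ω' = (-0.4812, 0.7258, -1.5133)
2q̇ = q⊗(0,ω) = (0.5287441, 0.5793168, 0.7200472, -1.3624808)
q + ½dt·q⊗(0,ω), renormalized = (0.7604, 0.1364, -0.6350, -0.0044)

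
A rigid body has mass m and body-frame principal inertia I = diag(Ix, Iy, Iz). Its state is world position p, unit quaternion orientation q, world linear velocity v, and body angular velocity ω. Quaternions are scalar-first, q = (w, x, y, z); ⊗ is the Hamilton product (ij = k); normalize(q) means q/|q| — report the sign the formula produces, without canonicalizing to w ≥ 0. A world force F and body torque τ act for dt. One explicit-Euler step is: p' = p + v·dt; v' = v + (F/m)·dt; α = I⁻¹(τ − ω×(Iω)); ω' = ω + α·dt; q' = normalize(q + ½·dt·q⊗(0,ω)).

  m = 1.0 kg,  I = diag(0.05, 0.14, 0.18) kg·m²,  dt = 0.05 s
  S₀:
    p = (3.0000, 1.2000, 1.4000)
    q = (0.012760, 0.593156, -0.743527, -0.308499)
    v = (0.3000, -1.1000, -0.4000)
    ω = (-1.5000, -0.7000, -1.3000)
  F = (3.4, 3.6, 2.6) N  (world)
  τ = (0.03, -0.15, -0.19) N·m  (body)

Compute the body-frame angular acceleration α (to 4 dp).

α = (-0.1280, 0.7393, -1.5806)

gyro term ω×Iω = (0.0364, -0.2535, 0.0945)
(τ − ω×Iω)/I = (-0.1280, 0.7393, -1.5806)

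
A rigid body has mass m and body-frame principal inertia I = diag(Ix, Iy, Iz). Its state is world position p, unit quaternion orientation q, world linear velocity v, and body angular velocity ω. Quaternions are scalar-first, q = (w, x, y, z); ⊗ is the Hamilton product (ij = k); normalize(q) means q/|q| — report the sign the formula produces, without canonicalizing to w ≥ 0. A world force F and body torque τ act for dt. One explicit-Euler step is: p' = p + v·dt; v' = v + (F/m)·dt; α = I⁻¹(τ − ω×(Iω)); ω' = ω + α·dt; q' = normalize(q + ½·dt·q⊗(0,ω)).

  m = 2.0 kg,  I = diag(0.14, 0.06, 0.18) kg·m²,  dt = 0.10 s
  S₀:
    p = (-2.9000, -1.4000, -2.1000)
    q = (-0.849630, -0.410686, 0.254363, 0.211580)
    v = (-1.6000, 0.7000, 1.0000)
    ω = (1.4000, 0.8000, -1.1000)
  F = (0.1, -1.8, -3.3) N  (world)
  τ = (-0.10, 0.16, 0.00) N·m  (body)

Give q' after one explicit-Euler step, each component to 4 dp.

Hamilton product q⊗(0,ω) = (0.6042080, -1.6385453, -0.8352466, 0.2499360)
q + ½dt·q⊗(0,ω), renormalized = (-0.8155, -0.4903, 0.2116, 0.2230)

q' = (-0.8155, -0.4903, 0.2116, 0.2230)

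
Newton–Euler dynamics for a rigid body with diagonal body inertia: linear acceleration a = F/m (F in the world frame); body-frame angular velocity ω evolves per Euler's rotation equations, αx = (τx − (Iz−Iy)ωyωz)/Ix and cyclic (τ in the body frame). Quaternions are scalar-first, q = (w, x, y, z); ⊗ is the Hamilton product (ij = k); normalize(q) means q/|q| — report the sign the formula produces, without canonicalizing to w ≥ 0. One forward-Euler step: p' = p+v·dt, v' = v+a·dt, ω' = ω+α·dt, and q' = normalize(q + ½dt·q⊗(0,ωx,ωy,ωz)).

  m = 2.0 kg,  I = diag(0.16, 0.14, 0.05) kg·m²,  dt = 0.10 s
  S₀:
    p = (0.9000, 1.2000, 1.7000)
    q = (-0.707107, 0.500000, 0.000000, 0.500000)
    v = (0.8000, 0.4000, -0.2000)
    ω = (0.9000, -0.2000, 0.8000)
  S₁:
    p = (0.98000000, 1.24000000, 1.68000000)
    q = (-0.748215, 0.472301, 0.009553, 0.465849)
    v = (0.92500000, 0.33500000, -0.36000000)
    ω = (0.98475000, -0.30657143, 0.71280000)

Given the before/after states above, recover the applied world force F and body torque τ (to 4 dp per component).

F = (2.5000, -1.3000, -3.2000)
τ = (0.1500, -0.0700, -0.0400)

ω₁ − ω₀ = (0.08475000, -0.10657143, -0.08720000)
ω₀×(Iω₀) = (0.0144, 0.0792, 0.0036)
I·α + gyro = (0.1500, -0.0700, -0.0400)
velocity change Δv = (0.12500000, -0.06500000, -0.16000000)
m·(v₁−v₀)/dt = (2.5000, -1.3000, -3.2000)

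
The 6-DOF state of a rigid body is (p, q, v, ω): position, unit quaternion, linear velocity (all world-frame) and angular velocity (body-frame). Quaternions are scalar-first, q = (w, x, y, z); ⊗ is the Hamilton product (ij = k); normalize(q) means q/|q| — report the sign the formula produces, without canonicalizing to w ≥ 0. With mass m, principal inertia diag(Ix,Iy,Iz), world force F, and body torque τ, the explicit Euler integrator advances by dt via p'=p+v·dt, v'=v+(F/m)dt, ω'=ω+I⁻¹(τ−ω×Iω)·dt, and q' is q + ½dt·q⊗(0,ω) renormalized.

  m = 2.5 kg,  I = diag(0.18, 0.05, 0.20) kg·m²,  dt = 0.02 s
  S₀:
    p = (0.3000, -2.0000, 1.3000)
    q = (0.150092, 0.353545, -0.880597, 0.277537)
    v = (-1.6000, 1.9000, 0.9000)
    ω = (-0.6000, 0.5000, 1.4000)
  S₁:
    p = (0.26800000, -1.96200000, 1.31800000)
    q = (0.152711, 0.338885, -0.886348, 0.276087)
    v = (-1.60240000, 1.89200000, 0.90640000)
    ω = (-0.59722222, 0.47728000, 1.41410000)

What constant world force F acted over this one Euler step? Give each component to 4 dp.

F = (-0.3000, -1.0000, 0.8000)

v₁ − v₀ = (-0.00240000, -0.00800000, 0.00640000)
m·(v₁−v₀)/dt = (-0.3000, -1.0000, 0.8000)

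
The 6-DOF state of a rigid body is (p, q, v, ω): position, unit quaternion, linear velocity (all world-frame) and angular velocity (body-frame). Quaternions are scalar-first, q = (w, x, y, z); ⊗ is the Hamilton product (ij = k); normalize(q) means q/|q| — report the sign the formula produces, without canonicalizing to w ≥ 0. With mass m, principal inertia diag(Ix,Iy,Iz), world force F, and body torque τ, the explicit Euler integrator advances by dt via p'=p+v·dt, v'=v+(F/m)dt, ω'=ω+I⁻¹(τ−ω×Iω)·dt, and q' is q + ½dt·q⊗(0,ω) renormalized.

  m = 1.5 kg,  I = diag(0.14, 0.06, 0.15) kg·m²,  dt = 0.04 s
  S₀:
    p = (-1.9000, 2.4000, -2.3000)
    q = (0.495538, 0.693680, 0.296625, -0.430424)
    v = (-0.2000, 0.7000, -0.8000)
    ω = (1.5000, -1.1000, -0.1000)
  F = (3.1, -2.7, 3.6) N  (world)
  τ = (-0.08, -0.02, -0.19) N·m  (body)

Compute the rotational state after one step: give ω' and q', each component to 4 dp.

gyro term ω×Iω = (0.0099, 0.0015, 0.1320)
α = I⁻¹(τ − ω×Iω) = (-0.6421, -0.3583, -2.1467)
ω' = ω + α·dt = (1.4743, -1.1143, -0.1859)
2q̇ = q⊗(0,ω) = (-0.7572749, 0.2401781, -1.1213598, -1.2575393)
updated quaternion q' = (0.4801, 0.6980, 0.2740, -0.4553)

ω' = (1.4743, -1.1143, -0.1859)
q' = (0.4801, 0.6980, 0.2740, -0.4553)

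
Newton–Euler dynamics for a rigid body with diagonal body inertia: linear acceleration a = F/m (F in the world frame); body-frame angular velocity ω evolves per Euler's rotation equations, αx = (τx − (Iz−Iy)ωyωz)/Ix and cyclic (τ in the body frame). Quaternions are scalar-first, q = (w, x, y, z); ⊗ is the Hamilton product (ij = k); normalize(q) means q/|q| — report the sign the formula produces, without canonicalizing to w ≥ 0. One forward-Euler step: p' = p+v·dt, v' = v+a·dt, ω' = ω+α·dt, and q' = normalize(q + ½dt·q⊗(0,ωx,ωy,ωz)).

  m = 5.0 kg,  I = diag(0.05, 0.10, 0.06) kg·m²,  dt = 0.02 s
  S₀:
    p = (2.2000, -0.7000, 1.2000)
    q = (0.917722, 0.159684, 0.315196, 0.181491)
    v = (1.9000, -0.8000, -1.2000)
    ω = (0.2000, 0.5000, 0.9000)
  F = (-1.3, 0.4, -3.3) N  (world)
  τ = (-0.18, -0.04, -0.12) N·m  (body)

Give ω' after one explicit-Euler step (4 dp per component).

ω×(Iω) gyroscopic = (-0.0180, -0.0018, 0.0050)
angular accel α = (-3.2400, -0.3820, -2.0833)
new body rate ω' = (0.1352, 0.4924, 0.8583)

ω' = (0.1352, 0.4924, 0.8583)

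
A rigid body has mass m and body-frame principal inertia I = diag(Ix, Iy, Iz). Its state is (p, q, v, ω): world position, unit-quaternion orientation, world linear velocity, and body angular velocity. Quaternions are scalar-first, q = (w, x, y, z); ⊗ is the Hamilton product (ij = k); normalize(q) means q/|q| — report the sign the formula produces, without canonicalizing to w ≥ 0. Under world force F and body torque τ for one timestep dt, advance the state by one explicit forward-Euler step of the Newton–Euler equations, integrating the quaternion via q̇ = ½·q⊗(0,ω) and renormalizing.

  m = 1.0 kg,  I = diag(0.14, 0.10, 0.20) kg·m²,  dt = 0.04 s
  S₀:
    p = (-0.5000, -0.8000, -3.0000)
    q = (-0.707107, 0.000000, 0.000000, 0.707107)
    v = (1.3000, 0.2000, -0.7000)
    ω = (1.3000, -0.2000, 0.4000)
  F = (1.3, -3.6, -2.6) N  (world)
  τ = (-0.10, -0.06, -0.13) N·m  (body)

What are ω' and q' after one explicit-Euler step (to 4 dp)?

ω' = (1.2737, -0.2115, 0.3719)
q' = (-0.7125, -0.0156, 0.0212, 0.7012)

ω×(Iω) gyroscopic = (-0.0080, -0.0312, 0.0104)
(τ − ω×Iω)/I = (-0.6571, -0.2880, -0.7020)
new body rate ω' = (1.2737, -0.2115, 0.3719)
2q̇ = q⊗(0,ω) = (-0.2828428, -0.7778177, 1.0606605, -0.2828428)
q + ½dt·q⊗(0,ω), renormalized = (-0.7125, -0.0156, 0.0212, 0.7012)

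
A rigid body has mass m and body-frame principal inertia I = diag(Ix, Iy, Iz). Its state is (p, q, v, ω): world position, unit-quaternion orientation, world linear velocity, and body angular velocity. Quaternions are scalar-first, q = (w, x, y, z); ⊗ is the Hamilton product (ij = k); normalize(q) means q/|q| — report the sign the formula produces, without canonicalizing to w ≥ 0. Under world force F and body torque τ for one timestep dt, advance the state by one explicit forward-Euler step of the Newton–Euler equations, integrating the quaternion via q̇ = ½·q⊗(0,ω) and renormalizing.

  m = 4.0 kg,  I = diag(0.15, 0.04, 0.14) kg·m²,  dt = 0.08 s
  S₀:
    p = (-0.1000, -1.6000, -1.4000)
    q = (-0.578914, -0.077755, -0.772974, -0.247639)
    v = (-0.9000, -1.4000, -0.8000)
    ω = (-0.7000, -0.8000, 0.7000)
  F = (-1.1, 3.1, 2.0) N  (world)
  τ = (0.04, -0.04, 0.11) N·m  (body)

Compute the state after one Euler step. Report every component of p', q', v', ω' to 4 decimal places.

ω×(Iω) gyroscopic = (-0.0560, -0.0049, -0.0616)
(τ − ω×Iω)/I = (0.6400, -0.8775, 1.2257)
new body rate ω' = (-0.6488, -0.8702, 0.7981)
2q̇ = q⊗(0,ω) = (-0.4994604, -0.3339532, 0.6909070, -0.8841176)
q + ½dt·q⊗(0,ω), renormalized = (-0.5981, -0.0910, -0.7444, -0.2826)
linear accel F/m = (-0.2750, 0.7750, 0.5000)
p + v·dt = (-0.1720, -1.7120, -1.4640)
new velocity v' = (-0.9220, -1.3380, -0.7600)

p' = (-0.1720, -1.7120, -1.4640)
q' = (-0.5981, -0.0910, -0.7444, -0.2826)
v' = (-0.9220, -1.3380, -0.7600)
ω' = (-0.6488, -0.8702, 0.7981)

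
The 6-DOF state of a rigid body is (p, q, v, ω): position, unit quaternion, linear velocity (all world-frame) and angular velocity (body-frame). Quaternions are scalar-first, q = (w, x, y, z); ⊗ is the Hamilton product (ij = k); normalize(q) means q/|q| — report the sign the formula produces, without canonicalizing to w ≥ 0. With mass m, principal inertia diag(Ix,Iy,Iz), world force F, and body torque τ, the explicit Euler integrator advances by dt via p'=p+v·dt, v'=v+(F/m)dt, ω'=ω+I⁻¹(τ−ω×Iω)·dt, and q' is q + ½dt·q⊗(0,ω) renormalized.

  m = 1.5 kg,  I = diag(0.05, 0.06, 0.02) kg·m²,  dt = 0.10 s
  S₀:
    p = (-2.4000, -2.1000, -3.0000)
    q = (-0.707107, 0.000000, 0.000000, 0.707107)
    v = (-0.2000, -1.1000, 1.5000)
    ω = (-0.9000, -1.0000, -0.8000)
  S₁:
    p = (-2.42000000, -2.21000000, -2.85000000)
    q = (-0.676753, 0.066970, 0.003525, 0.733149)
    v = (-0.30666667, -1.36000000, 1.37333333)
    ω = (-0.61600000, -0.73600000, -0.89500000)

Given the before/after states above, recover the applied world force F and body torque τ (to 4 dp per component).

F = (-1.6000, -3.9000, -1.9000)
τ = (0.1100, 0.1800, -0.0100)

Δω = ω₁−ω₀ = (0.28400000, 0.26400000, -0.09500000)
ω₀×(Iω₀) = (-0.0320, 0.0216, 0.0090)
applied torque τ = (0.1100, 0.1800, -0.0100)
velocity change Δv = (-0.10666667, -0.26000000, -0.12666667)
F = m·Δv/dt = (-1.6000, -3.9000, -1.9000)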